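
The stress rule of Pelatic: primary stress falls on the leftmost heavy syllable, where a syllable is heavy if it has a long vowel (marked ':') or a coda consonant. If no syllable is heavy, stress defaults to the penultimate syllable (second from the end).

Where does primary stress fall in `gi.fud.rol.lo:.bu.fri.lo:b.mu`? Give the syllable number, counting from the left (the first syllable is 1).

2

Weights: 1 gi L, 2 fud H, 3 rol H, 4 lo: H, 5 bu L, 6 fri L, 7 lo:b H, 8 mu L.
Heavy syllables in the domain: 2, 3, 4, 7. The leftmost is syllable 2 (fud).
Primary stress: syllable 2 → gi.ˈfud.rol.lo:.bu.fri.lo:b.mu.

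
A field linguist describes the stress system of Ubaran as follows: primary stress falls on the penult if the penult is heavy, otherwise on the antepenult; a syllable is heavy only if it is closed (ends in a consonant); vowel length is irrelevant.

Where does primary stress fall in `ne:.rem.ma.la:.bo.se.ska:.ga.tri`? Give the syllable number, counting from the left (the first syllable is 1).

Weights: 7 ska: L, 8 ga L, 9 tri L.
The penult (syllable 8, ga) is light, so stress falls on the antepenult (syllable 7, ska:).
Primary stress: syllable 7 → ne:.rem.ma.la:.bo.se.ˈska:.ga.tri.

7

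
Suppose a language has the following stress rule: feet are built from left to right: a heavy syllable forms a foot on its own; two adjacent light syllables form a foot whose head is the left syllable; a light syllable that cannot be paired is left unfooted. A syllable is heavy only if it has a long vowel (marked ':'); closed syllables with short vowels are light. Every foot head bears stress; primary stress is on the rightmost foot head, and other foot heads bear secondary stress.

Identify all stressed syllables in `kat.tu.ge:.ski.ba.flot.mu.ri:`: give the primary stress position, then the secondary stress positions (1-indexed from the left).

Weights: 1 kat L, 2 tu L, 3 ge: H, 4 ski L, 5 ba L, 6 flot L, 7 mu L, 8 ri: H.
Parse left to right (heavy = foot alone; LL = one foot; stranded L unfooted): (ˈkat.tu) (ˈge:) (ˈski.ba) (ˈflot.mu) (ˈri:).
Foot heads: 1, 3, 4, 6, 8.
Primary stress on the rightmost head = syllable 8.
Secondary stress on 1, 3, 4, 6: ˌkat.tu.ˌge:.ˌski.ba.ˌflot.mu.ˈri:.

primary 8, secondary 1, 3, 4, 6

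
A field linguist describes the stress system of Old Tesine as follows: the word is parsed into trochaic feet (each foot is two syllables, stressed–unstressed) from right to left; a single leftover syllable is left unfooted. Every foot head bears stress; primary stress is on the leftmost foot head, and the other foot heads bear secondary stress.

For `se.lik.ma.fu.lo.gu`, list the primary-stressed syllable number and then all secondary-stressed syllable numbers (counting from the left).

primary 1, secondary 3, 5

Parse right to left into trochaic (ˈσσ) feet: (ˈse.lik) (ˈma.fu) (ˈlo.gu).
Foot heads (stressed positions): 1, 3, 5.
End Rule Leftmost: primary stress on the leftmost head = syllable 1.
Secondary stress on 3, 5: ˈse.lik.ˌma.fu.ˌlo.gu.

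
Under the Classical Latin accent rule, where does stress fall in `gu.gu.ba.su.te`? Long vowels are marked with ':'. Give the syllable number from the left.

3

Classical Latin: stress the penult if heavy (long vowel or closed), else the antepenult.
Weights: 3 ba L, 4 su L, 5 te L.
The penult (syllable 4, su) is light, so stress falls on the antepenult (syllable 3, ba).
Stress on syllable 3: gu.gu.ˈba.su.te.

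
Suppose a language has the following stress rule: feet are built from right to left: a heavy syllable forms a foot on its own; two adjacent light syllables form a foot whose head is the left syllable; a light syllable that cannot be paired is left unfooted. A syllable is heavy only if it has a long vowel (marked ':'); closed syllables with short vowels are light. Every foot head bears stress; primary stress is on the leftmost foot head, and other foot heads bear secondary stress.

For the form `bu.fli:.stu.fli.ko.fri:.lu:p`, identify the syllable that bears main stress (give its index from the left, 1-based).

Weights: 1 bu L, 2 fli: H, 3 stu L, 4 fli L, 5 ko L, 6 fri: H, 7 lu:p H.
Parse right to left (heavy = foot alone; LL = one foot; stranded L unfooted): bu (ˈfli:) stu (ˈfli.ko) (ˈfri:) (ˈlu:p).
Foot heads: 2, 4, 6, 7.
Primary stress on the leftmost head = syllable 2.
Primary stress: syllable 2 → bu.ˈfli:.stu.fli.ko.fri:.lu:p.

2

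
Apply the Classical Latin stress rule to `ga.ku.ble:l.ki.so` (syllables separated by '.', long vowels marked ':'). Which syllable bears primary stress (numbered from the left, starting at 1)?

Classical Latin: stress the penult if heavy (long vowel or closed), else the antepenult.
Weights: 3 ble:l H, 4 ki L, 5 so L.
The penult (syllable 4, ki) is light, so stress falls on the antepenult (syllable 3, ble:l).
Stress on syllable 3: ga.ku.ˈble:l.ki.so.

3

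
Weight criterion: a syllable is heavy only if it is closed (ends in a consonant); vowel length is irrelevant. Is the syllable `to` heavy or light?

light

`to`: short vowel, open (no coda). Open (no coda) → light.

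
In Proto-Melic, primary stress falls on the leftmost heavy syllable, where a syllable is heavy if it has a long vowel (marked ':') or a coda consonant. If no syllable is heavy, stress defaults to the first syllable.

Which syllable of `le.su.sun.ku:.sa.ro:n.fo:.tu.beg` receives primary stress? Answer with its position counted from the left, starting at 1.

3

Weights: 1 le L, 2 su L, 3 sun H, 4 ku: H, 5 sa L, 6 ro:n H, 7 fo: H, 8 tu L, 9 beg H.
Heavy syllables in the domain: 3, 4, 6, 7, 9. The leftmost is syllable 3 (sun).
Primary stress: syllable 3 → le.su.ˈsun.ku:.sa.ro:n.fo:.tu.beg.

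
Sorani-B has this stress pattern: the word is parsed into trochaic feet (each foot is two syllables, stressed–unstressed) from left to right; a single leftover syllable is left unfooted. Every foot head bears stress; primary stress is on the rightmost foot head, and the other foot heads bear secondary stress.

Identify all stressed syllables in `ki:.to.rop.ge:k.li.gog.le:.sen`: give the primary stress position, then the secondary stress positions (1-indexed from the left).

Parse left to right into trochaic (ˈσσ) feet: (ˈki:.to) (ˈrop.ge:k) (ˈli.gog) (ˈle:.sen).
Foot heads (stressed positions): 1, 3, 5, 7.
End Rule Rightmost: primary stress on the rightmost head = syllable 7.
Secondary stress on 1, 3, 5: ˌki:.to.ˌrop.ge:k.ˌli.gog.ˈle:.sen.

primary 7, secondary 1, 3, 5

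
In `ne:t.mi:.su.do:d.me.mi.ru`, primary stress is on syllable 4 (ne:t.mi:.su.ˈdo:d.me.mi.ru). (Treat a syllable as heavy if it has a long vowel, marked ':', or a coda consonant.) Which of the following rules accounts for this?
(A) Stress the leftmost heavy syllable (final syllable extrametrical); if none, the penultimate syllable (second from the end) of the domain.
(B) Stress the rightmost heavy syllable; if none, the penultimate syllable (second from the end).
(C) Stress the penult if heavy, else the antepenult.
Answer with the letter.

B

Rule A → syllable 1 (observed: 4).
Rule B → syllable 4 ✓.
Rule C → syllable 5 (observed: 4).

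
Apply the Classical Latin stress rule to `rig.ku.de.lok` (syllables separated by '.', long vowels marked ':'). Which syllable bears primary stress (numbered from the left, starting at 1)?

2

Classical Latin: stress the penult if heavy (long vowel or closed), else the antepenult.
Weights: 2 ku L, 3 de L, 4 lok H.
The penult (syllable 3, de) is light, so stress falls on the antepenult (syllable 2, ku).
Stress on syllable 2: rig.ˈku.de.lok.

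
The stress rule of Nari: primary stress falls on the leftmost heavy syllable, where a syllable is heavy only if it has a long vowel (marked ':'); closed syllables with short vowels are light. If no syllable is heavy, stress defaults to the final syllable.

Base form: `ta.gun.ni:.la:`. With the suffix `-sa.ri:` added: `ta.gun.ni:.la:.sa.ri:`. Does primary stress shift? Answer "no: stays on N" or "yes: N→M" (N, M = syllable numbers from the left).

no: stays on 3

Base `ta.gun.ni:.la:` (4 syllables):
  Weights: 1 ta L, 2 gun L, 3 ni: H, 4 la: H.
  Heavy syllables in the domain: 3, 4. The leftmost is syllable 3 (ni:).
  → primary stress on syllable 3.
Suffixed `ta.gun.ni:.la:.sa.ri:` (6 syllables):
  Weights: 1 ta L, 2 gun L, 3 ni: H, 4 la: H, 5 sa L, 6 ri: H.
  Heavy syllables in the domain: 3, 4, 6. The leftmost is syllable 3 (ni:).
  → primary stress on syllable 3.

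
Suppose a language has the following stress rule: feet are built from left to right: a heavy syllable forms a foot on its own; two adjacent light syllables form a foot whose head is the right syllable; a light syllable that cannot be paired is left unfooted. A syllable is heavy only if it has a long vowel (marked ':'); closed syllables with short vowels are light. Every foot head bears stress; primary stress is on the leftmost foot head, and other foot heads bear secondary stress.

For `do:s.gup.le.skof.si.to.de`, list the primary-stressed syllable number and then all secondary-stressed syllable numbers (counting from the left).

primary 1, secondary 3, 5, 7

Weights: 1 do:s H, 2 gup L, 3 le L, 4 skof L, 5 si L, 6 to L, 7 de L.
Parse left to right (heavy = foot alone; LL = one foot; stranded L unfooted): (ˈdo:s) (gup.ˈle) (skof.ˈsi) (to.ˈde).
Foot heads: 1, 3, 5, 7.
Primary stress on the leftmost head = syllable 1.
Secondary stress on 3, 5, 7: ˈdo:s.gup.ˌle.skof.ˌsi.to.ˌde.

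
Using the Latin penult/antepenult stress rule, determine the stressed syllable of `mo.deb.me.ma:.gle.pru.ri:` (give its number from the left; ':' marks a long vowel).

5

Classical Latin: stress the penult if heavy (long vowel or closed), else the antepenult.
Weights: 5 gle L, 6 pru L, 7 ri: H.
The penult (syllable 6, pru) is light, so stress falls on the antepenult (syllable 5, gle).
Stress on syllable 5: mo.deb.me.ma:.ˈgle.pru.ri:.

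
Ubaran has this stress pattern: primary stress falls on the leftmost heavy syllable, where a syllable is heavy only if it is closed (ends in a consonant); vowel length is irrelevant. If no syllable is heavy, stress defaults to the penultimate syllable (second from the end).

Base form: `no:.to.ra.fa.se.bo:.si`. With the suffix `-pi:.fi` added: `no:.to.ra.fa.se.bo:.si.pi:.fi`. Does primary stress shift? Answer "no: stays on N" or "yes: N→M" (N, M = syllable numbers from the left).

yes: 6→8

Base `no:.to.ra.fa.se.bo:.si` (7 syllables):
  Weights: 1 no: L, 2 to L, 3 ra L, 4 fa L, 5 se L, 6 bo: L, 7 si L.
  No heavy syllable in the domain; default to the penultimate syllable (second from the end) = syllable 6.
  → primary stress on syllable 6.
Suffixed `no:.to.ra.fa.se.bo:.si.pi:.fi` (9 syllables):
  Weights: 1 no: L, 2 to L, 3 ra L, 4 fa L, 5 se L, 6 bo: L, 7 si L, 8 pi: L, 9 fi L.
  No heavy syllable in the domain; default to the penultimate syllable (second from the end) = syllable 8.
  → primary stress on syllable 8.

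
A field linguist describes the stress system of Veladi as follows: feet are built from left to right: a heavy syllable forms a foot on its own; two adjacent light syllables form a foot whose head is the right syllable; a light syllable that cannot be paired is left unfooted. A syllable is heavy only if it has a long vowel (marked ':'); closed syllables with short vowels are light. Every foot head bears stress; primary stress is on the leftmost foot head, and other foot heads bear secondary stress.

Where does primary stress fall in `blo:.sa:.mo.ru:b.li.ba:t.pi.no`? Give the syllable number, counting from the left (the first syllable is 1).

Weights: 1 blo: H, 2 sa: H, 3 mo L, 4 ru:b H, 5 li L, 6 ba:t H, 7 pi L, 8 no L.
Parse left to right (heavy = foot alone; LL = one foot; stranded L unfooted): (ˈblo:) (ˈsa:) mo (ˈru:b) li (ˈba:t) (pi.ˈno).
Foot heads: 1, 2, 4, 6, 8.
Primary stress on the leftmost head = syllable 1.
Primary stress: syllable 1 → ˈblo:.sa:.mo.ru:b.li.ba:t.pi.no.

1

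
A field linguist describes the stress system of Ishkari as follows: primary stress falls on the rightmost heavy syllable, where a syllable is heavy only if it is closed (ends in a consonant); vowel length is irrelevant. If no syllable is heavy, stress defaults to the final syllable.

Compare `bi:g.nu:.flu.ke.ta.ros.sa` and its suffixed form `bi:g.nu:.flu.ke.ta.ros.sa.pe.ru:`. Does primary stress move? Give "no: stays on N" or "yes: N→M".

Base `bi:g.nu:.flu.ke.ta.ros.sa` (7 syllables):
  Weights: 1 bi:g H, 2 nu: L, 3 flu L, 4 ke L, 5 ta L, 6 ros H, 7 sa L.
  Heavy syllables in the domain: 1, 6. The rightmost is syllable 6 (ros).
  → primary stress on syllable 6.
Suffixed `bi:g.nu:.flu.ke.ta.ros.sa.pe.ru:` (9 syllables):
  Weights: 1 bi:g H, 2 nu: L, 3 flu L, 4 ke L, 5 ta L, 6 ros H, 7 sa L, 8 pe L, 9 ru: L.
  Heavy syllables in the domain: 1, 6. The rightmost is syllable 6 (ros).
  → primary stress on syllable 6.

no: stays on 6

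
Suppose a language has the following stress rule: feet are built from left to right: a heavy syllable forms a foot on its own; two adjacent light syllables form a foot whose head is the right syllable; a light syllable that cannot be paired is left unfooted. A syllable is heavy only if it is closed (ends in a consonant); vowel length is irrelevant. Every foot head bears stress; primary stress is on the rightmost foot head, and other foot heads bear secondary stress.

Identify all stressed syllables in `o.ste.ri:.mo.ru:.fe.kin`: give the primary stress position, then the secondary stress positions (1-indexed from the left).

Weights: 1 o L, 2 ste L, 3 ri: L, 4 mo L, 5 ru: L, 6 fe L, 7 kin H.
Parse left to right (heavy = foot alone; LL = one foot; stranded L unfooted): (o.ˈste) (ri:.ˈmo) (ru:.ˈfe) (ˈkin).
Foot heads: 2, 4, 6, 7.
Primary stress on the rightmost head = syllable 7.
Secondary stress on 2, 4, 6: o.ˌste.ri:.ˌmo.ru:.ˌfe.ˈkin.

primary 7, secondary 2, 4, 6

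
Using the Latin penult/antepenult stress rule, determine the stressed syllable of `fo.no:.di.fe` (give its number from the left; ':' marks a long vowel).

2

Classical Latin: stress the penult if heavy (long vowel or closed), else the antepenult.
Weights: 2 no: H, 3 di L, 4 fe L.
The penult (syllable 3, di) is light, so stress falls on the antepenult (syllable 2, no:).
Stress on syllable 2: fo.ˈno:.di.fe.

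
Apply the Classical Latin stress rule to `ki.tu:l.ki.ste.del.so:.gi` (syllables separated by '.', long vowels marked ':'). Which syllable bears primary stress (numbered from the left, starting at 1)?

Classical Latin: stress the penult if heavy (long vowel or closed), else the antepenult.
Weights: 5 del H, 6 so: H, 7 gi L.
The penult (syllable 6, so:) is heavy, so it takes stress.
Stress on syllable 6: ki.tu:l.ki.ste.del.ˈso:.gi.

6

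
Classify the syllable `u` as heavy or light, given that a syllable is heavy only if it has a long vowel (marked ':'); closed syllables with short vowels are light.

light

`u`: short vowel, open (no coda). Short vowel → light.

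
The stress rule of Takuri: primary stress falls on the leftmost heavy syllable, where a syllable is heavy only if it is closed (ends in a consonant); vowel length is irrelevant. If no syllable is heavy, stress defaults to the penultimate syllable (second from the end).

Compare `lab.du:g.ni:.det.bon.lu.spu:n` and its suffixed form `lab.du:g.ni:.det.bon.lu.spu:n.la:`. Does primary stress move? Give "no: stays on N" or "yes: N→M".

no: stays on 1

Base `lab.du:g.ni:.det.bon.lu.spu:n` (7 syllables):
  Weights: 1 lab H, 2 du:g H, 3 ni: L, 4 det H, 5 bon H, 6 lu L, 7 spu:n H.
  Heavy syllables in the domain: 1, 2, 4, 5, 7. The leftmost is syllable 1 (lab).
  → primary stress on syllable 1.
Suffixed `lab.du:g.ni:.det.bon.lu.spu:n.la:` (8 syllables):
  Weights: 1 lab H, 2 du:g H, 3 ni: L, 4 det H, 5 bon H, 6 lu L, 7 spu:n H, 8 la: L.
  Heavy syllables in the domain: 1, 2, 4, 5, 7. The leftmost is syllable 1 (lab).
  → primary stress on syllable 1.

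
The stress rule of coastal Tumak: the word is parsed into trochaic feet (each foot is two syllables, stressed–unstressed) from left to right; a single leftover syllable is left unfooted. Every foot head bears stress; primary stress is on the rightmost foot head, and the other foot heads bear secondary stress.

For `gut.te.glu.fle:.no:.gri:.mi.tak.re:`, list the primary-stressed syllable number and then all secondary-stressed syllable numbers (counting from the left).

Parse left to right into trochaic (ˈσσ) feet: (ˈgut.te) (ˈglu.fle:) (ˈno:.gri:) (ˈmi.tak) re:. Syllable 9 is left unfooted.
Foot heads (stressed positions): 1, 3, 5, 7.
End Rule Rightmost: primary stress on the rightmost head = syllable 7.
Secondary stress on 1, 3, 5: ˌgut.te.ˌglu.fle:.ˌno:.gri:.ˈmi.tak.re:.

primary 7, secondary 1, 3, 5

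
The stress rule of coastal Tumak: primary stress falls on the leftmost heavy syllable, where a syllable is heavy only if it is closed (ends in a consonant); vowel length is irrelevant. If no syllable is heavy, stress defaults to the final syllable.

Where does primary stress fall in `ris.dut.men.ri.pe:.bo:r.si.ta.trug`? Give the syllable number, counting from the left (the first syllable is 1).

Weights: 1 ris H, 2 dut H, 3 men H, 4 ri L, 5 pe: L, 6 bo:r H, 7 si L, 8 ta L, 9 trug H.
Heavy syllables in the domain: 1, 2, 3, 6, 9. The leftmost is syllable 1 (ris).
Primary stress: syllable 1 → ˈris.dut.men.ri.pe:.bo:r.si.ta.trug.

1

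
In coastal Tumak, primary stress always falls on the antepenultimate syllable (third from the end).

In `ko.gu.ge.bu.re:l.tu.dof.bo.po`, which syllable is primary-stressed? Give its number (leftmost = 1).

7

The word has 9 syllables; the antepenultimate syllable (third from the end) is syllable 7 (dof).
Primary stress: syllable 7 → ko.gu.ge.bu.re:l.tu.ˈdof.bo.po.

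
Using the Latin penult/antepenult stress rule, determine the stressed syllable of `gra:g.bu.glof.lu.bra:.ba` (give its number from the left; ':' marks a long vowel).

5

Classical Latin: stress the penult if heavy (long vowel or closed), else the antepenult.
Weights: 4 lu L, 5 bra: H, 6 ba L.
The penult (syllable 5, bra:) is heavy, so it takes stress.
Stress on syllable 5: gra:g.bu.glof.lu.ˈbra:.ba.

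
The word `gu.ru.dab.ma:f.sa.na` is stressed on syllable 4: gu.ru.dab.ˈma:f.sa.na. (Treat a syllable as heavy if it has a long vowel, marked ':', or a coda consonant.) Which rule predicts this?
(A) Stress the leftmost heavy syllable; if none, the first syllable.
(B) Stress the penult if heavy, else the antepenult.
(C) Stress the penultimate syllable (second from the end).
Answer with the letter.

Rule A → syllable 3 (observed: 4).
Rule B → syllable 4 ✓.
Rule C → syllable 5 (observed: 4).

B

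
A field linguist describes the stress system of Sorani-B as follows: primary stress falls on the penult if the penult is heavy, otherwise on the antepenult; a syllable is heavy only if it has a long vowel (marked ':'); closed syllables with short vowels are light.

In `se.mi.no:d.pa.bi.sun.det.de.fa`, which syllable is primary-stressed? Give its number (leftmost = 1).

7

Weights: 7 det L, 8 de L, 9 fa L.
The penult (syllable 8, de) is light, so stress falls on the antepenult (syllable 7, det).
Primary stress: syllable 7 → se.mi.no:d.pa.bi.sun.ˈdet.de.fa.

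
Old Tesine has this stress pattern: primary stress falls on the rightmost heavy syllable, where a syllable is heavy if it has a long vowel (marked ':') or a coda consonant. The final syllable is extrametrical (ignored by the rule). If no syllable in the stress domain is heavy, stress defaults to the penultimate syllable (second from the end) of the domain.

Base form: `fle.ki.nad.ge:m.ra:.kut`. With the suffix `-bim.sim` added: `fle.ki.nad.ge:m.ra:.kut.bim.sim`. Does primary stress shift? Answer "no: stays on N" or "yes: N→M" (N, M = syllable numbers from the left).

Base `fle.ki.nad.ge:m.ra:.kut` (6 syllables):
  The final syllable (6, kut) is extrametrical; the stress domain is syllables 1–5.
  Weights: 1 fle L, 2 ki L, 3 nad H, 4 ge:m H, 5 ra: H.
  Heavy syllables in the domain: 3, 4, 5. The rightmost is syllable 5 (ra:).
  → primary stress on syllable 5.
Suffixed `fle.ki.nad.ge:m.ra:.kut.bim.sim` (8 syllables):
  The final syllable (8, sim) is extrametrical; the stress domain is syllables 1–7.
  Weights: 1 fle L, 2 ki L, 3 nad H, 4 ge:m H, 5 ra: H, 6 kut H, 7 bim H.
  Heavy syllables in the domain: 3, 4, 5, 6, 7. The rightmost is syllable 7 (bim).
  → primary stress on syllable 7.

yes: 5→7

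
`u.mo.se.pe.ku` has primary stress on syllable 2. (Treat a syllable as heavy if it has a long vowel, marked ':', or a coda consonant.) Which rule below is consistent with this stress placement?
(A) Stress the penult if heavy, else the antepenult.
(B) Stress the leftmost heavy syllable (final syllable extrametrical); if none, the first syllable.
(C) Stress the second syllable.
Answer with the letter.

Rule A → syllable 3 (observed: 2).
Rule B → syllable 1 (observed: 2).
Rule C → syllable 2 ✓.

C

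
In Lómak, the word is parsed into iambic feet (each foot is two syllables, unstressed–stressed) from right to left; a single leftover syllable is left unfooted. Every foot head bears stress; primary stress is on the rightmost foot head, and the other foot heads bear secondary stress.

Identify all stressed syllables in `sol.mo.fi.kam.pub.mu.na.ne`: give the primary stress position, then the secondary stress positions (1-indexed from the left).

primary 8, secondary 2, 4, 6

Parse right to left into iambic (σˈσ) feet: (sol.ˈmo) (fi.ˈkam) (pub.ˈmu) (na.ˈne).
Foot heads (stressed positions): 2, 4, 6, 8.
End Rule Rightmost: primary stress on the rightmost head = syllable 8.
Secondary stress on 2, 4, 6: sol.ˌmo.fi.ˌkam.pub.ˌmu.na.ˈne.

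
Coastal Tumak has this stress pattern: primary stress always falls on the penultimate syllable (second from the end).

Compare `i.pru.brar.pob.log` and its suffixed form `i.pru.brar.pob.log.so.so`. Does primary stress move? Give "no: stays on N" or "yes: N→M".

yes: 4→6

Base `i.pru.brar.pob.log` (5 syllables):
  The word has 5 syllables; the penultimate syllable (second from the end) is syllable 4 (pob).
  → primary stress on syllable 4.
Suffixed `i.pru.brar.pob.log.so.so` (7 syllables):
  The word has 7 syllables; the penultimate syllable (second from the end) is syllable 6 (so).
  → primary stress on syllable 6.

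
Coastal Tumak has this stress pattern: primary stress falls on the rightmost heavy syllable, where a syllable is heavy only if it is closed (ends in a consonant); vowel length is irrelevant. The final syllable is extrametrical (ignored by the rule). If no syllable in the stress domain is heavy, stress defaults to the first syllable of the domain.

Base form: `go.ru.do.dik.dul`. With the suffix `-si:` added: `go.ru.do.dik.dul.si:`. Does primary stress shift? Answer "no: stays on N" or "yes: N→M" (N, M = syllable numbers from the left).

Base `go.ru.do.dik.dul` (5 syllables):
  The final syllable (5, dul) is extrametrical; the stress domain is syllables 1–4.
  Weights: 1 go L, 2 ru L, 3 do L, 4 dik H.
  Heavy syllables in the domain: 4. The rightmost is syllable 4 (dik).
  → primary stress on syllable 4.
Suffixed `go.ru.do.dik.dul.si:` (6 syllables):
  The final syllable (6, si:) is extrametrical; the stress domain is syllables 1–5.
  Weights: 1 go L, 2 ru L, 3 do L, 4 dik H, 5 dul H.
  Heavy syllables in the domain: 4, 5. The rightmost is syllable 5 (dul).
  → primary stress on syllable 5.

yes: 4→5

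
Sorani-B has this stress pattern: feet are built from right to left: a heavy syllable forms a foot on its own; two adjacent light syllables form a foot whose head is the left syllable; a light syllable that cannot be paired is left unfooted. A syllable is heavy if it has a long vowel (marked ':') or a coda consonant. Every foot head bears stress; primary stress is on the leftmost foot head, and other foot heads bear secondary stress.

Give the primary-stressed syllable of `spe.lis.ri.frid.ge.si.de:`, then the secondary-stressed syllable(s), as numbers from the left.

Weights: 1 spe L, 2 lis H, 3 ri L, 4 frid H, 5 ge L, 6 si L, 7 de: H.
Parse right to left (heavy = foot alone; LL = one foot; stranded L unfooted): spe (ˈlis) ri (ˈfrid) (ˈge.si) (ˈde:).
Foot heads: 2, 4, 5, 7.
Primary stress on the leftmost head = syllable 2.
Secondary stress on 4, 5, 7: spe.ˈlis.ri.ˌfrid.ˌge.si.ˌde:.

primary 2, secondary 4, 5, 7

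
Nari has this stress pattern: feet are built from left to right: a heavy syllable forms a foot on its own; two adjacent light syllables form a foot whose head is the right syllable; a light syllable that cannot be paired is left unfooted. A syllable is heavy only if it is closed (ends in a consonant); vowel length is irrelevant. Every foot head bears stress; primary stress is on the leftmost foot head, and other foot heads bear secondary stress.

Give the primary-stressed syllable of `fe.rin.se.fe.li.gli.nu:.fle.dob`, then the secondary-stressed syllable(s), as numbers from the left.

primary 2, secondary 4, 6, 8, 9

Weights: 1 fe L, 2 rin H, 3 se L, 4 fe L, 5 li L, 6 gli L, 7 nu: L, 8 fle L, 9 dob H.
Parse left to right (heavy = foot alone; LL = one foot; stranded L unfooted): fe (ˈrin) (se.ˈfe) (li.ˈgli) (nu:.ˈfle) (ˈdob).
Foot heads: 2, 4, 6, 8, 9.
Primary stress on the leftmost head = syllable 2.
Secondary stress on 4, 6, 8, 9: fe.ˈrin.se.ˌfe.li.ˌgli.nu:.ˌfle.ˌdob.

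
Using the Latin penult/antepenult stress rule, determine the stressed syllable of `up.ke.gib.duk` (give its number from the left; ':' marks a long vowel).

Classical Latin: stress the penult if heavy (long vowel or closed), else the antepenult.
Weights: 2 ke L, 3 gib H, 4 duk H.
The penult (syllable 3, gib) is heavy, so it takes stress.
Stress on syllable 3: up.ke.ˈgib.duk.

3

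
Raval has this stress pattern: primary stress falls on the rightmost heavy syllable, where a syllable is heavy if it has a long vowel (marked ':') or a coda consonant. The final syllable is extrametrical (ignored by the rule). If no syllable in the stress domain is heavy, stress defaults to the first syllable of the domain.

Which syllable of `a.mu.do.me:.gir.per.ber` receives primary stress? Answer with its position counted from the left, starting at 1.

6

The final syllable (7, ber) is extrametrical; the stress domain is syllables 1–6.
Weights: 1 a L, 2 mu L, 3 do L, 4 me: H, 5 gir H, 6 per H.
Heavy syllables in the domain: 4, 5, 6. The rightmost is syllable 6 (per).
Primary stress: syllable 6 → a.mu.do.me:.gir.ˈper.ber.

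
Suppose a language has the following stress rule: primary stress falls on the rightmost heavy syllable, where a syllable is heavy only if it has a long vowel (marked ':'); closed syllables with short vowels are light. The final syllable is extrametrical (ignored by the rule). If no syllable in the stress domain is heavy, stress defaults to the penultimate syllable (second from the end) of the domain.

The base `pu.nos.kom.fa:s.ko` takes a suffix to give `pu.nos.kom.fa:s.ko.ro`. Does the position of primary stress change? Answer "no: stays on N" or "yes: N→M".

Base `pu.nos.kom.fa:s.ko` (5 syllables):
  The final syllable (5, ko) is extrametrical; the stress domain is syllables 1–4.
  Weights: 1 pu L, 2 nos L, 3 kom L, 4 fa:s H.
  Heavy syllables in the domain: 4. The rightmost is syllable 4 (fa:s).
  → primary stress on syllable 4.
Suffixed `pu.nos.kom.fa:s.ko.ro` (6 syllables):
  The final syllable (6, ro) is extrametrical; the stress domain is syllables 1–5.
  Weights: 1 pu L, 2 nos L, 3 kom L, 4 fa:s H, 5 ko L.
  Heavy syllables in the domain: 4. The rightmost is syllable 4 (fa:s).
  → primary stress on syllable 4.

no: stays on 4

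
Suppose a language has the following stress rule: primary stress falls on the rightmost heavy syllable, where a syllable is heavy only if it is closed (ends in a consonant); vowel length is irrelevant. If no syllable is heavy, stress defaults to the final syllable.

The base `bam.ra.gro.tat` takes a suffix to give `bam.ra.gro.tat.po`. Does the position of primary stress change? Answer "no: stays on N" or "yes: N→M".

no: stays on 4

Base `bam.ra.gro.tat` (4 syllables):
  Weights: 1 bam H, 2 ra L, 3 gro L, 4 tat H.
  Heavy syllables in the domain: 1, 4. The rightmost is syllable 4 (tat).
  → primary stress on syllable 4.
Suffixed `bam.ra.gro.tat.po` (5 syllables):
  Weights: 1 bam H, 2 ra L, 3 gro L, 4 tat H, 5 po L.
  Heavy syllables in the domain: 1, 4. The rightmost is syllable 4 (tat).
  → primary stress on syllable 4.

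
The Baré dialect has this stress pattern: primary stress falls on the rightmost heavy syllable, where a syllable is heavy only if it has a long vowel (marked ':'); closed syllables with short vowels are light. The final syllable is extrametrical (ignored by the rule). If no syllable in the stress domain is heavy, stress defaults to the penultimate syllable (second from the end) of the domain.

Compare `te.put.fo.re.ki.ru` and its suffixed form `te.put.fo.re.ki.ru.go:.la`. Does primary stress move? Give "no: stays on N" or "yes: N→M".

Base `te.put.fo.re.ki.ru` (6 syllables):
  The final syllable (6, ru) is extrametrical; the stress domain is syllables 1–5.
  Weights: 1 te L, 2 put L, 3 fo L, 4 re L, 5 ki L.
  No heavy syllable in the domain; default to the penultimate syllable (second from the end) of the domain = syllable 4.
  → primary stress on syllable 4.
Suffixed `te.put.fo.re.ki.ru.go:.la` (8 syllables):
  The final syllable (8, la) is extrametrical; the stress domain is syllables 1–7.
  Weights: 1 te L, 2 put L, 3 fo L, 4 re L, 5 ki L, 6 ru L, 7 go: H.
  Heavy syllables in the domain: 7. The rightmost is syllable 7 (go:).
  → primary stress on syllable 7.

yes: 4→7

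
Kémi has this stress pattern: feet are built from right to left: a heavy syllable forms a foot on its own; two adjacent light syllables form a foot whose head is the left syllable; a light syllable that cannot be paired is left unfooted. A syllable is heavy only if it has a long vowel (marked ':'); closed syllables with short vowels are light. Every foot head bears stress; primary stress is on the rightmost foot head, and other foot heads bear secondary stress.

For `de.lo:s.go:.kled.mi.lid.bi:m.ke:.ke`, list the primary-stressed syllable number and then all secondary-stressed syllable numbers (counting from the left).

Weights: 1 de L, 2 lo:s H, 3 go: H, 4 kled L, 5 mi L, 6 lid L, 7 bi:m H, 8 ke: H, 9 ke L.
Parse right to left (heavy = foot alone; LL = one foot; stranded L unfooted): de (ˈlo:s) (ˈgo:) kled (ˈmi.lid) (ˈbi:m) (ˈke:) ke.
Foot heads: 2, 3, 5, 7, 8.
Primary stress on the rightmost head = syllable 8.
Secondary stress on 2, 3, 5, 7: de.ˌlo:s.ˌgo:.kled.ˌmi.lid.ˌbi:m.ˈke:.ke.

primary 8, secondary 2, 3, 5, 7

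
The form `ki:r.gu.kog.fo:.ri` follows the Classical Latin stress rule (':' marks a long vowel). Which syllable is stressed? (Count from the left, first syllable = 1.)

4

Classical Latin: stress the penult if heavy (long vowel or closed), else the antepenult.
Weights: 3 kog H, 4 fo: H, 5 ri L.
The penult (syllable 4, fo:) is heavy, so it takes stress.
Stress on syllable 4: ki:r.gu.kog.ˈfo:.ri.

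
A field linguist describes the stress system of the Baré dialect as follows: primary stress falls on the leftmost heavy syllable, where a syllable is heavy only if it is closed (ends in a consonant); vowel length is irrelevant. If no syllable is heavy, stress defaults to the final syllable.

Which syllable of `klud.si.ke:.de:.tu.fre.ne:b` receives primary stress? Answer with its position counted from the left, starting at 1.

Weights: 1 klud H, 2 si L, 3 ke: L, 4 de: L, 5 tu L, 6 fre L, 7 ne:b H.
Heavy syllables in the domain: 1, 7. The leftmost is syllable 1 (klud).
Primary stress: syllable 1 → ˈklud.si.ke:.de:.tu.fre.ne:b.

1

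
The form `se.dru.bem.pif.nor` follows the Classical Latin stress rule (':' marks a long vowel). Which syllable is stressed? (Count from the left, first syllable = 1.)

Classical Latin: stress the penult if heavy (long vowel or closed), else the antepenult.
Weights: 3 bem H, 4 pif H, 5 nor H.
The penult (syllable 4, pif) is heavy, so it takes stress.
Stress on syllable 4: se.dru.bem.ˈpif.nor.

4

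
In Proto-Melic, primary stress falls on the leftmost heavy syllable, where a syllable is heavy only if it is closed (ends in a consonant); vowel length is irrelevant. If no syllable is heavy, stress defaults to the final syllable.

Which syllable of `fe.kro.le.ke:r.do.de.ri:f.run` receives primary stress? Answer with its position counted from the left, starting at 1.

Weights: 1 fe L, 2 kro L, 3 le L, 4 ke:r H, 5 do L, 6 de L, 7 ri:f H, 8 run H.
Heavy syllables in the domain: 4, 7, 8. The leftmost is syllable 4 (ke:r).
Primary stress: syllable 4 → fe.kro.le.ˈke:r.do.de.ri:f.run.

4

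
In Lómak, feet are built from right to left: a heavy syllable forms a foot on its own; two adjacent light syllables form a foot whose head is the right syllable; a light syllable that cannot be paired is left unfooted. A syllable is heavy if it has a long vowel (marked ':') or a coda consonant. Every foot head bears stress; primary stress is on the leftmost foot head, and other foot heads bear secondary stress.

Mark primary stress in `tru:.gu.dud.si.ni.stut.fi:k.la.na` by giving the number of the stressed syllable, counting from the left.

1

Weights: 1 tru: H, 2 gu L, 3 dud H, 4 si L, 5 ni L, 6 stut H, 7 fi:k H, 8 la L, 9 na L.
Parse right to left (heavy = foot alone; LL = one foot; stranded L unfooted): (ˈtru:) gu (ˈdud) (si.ˈni) (ˈstut) (ˈfi:k) (la.ˈna).
Foot heads: 1, 3, 5, 6, 7, 9.
Primary stress on the leftmost head = syllable 1.
Primary stress: syllable 1 → ˈtru:.gu.dud.si.ni.stut.fi:k.la.na.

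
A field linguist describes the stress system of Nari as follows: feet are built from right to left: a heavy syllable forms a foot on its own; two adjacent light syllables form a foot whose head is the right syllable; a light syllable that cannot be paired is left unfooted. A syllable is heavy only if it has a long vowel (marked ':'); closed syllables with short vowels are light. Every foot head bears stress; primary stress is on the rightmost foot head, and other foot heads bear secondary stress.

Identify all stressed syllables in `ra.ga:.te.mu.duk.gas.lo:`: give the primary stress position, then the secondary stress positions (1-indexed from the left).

primary 7, secondary 2, 4, 6

Weights: 1 ra L, 2 ga: H, 3 te L, 4 mu L, 5 duk L, 6 gas L, 7 lo: H.
Parse right to left (heavy = foot alone; LL = one foot; stranded L unfooted): ra (ˈga:) (te.ˈmu) (duk.ˈgas) (ˈlo:).
Foot heads: 2, 4, 6, 7.
Primary stress on the rightmost head = syllable 7.
Secondary stress on 2, 4, 6: ra.ˌga:.te.ˌmu.duk.ˌgas.ˈlo:.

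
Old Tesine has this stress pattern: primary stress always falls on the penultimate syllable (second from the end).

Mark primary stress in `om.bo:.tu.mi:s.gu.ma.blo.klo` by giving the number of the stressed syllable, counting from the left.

The word has 8 syllables; the penultimate syllable (second from the end) is syllable 7 (blo).
Primary stress: syllable 7 → om.bo:.tu.mi:s.gu.ma.ˈblo.klo.

7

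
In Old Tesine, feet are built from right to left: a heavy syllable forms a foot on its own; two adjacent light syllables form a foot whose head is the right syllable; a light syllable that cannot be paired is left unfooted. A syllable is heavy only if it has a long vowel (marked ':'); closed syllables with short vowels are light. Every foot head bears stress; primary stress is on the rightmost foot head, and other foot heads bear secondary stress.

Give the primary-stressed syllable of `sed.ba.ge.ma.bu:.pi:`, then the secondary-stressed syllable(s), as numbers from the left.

Weights: 1 sed L, 2 ba L, 3 ge L, 4 ma L, 5 bu: H, 6 pi: H.
Parse right to left (heavy = foot alone; LL = one foot; stranded L unfooted): (sed.ˈba) (ge.ˈma) (ˈbu:) (ˈpi:).
Foot heads: 2, 4, 5, 6.
Primary stress on the rightmost head = syllable 6.
Secondary stress on 2, 4, 5: sed.ˌba.ge.ˌma.ˌbu:.ˈpi:.

primary 6, secondary 2, 4, 5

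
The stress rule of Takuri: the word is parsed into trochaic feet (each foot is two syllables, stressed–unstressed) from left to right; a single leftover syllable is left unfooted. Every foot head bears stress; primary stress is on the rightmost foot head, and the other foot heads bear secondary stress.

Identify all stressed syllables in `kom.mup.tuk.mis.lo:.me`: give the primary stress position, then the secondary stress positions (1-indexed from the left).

Parse left to right into trochaic (ˈσσ) feet: (ˈkom.mup) (ˈtuk.mis) (ˈlo:.me).
Foot heads (stressed positions): 1, 3, 5.
End Rule Rightmost: primary stress on the rightmost head = syllable 5.
Secondary stress on 1, 3: ˌkom.mup.ˌtuk.mis.ˈlo:.me.

primary 5, secondary 1, 3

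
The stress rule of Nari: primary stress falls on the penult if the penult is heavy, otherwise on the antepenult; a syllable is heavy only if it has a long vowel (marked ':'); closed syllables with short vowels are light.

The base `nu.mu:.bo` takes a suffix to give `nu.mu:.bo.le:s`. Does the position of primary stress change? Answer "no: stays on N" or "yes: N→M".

no: stays on 2

Base `nu.mu:.bo` (3 syllables):
  Weights: 1 nu L, 2 mu: H, 3 bo L.
  The penult (syllable 2, mu:) is heavy, so it takes stress.
  → primary stress on syllable 2.
Suffixed `nu.mu:.bo.le:s` (4 syllables):
  Weights: 2 mu: H, 3 bo L, 4 le:s H.
  The penult (syllable 3, bo) is light, so stress falls on the antepenult (syllable 2, mu:).
  → primary stress on syllable 2.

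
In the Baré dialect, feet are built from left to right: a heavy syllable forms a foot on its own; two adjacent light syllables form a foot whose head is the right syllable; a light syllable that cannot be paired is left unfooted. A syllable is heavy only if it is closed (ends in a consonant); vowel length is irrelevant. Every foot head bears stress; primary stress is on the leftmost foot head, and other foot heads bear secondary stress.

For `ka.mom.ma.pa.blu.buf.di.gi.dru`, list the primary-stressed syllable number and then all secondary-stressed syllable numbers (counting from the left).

Weights: 1 ka L, 2 mom H, 3 ma L, 4 pa L, 5 blu L, 6 buf H, 7 di L, 8 gi L, 9 dru L.
Parse left to right (heavy = foot alone; LL = one foot; stranded L unfooted): ka (ˈmom) (ma.ˈpa) blu (ˈbuf) (di.ˈgi) dru.
Foot heads: 2, 4, 6, 8.
Primary stress on the leftmost head = syllable 2.
Secondary stress on 4, 6, 8: ka.ˈmom.ma.ˌpa.blu.ˌbuf.di.ˌgi.dru.

primary 2, secondary 4, 6, 8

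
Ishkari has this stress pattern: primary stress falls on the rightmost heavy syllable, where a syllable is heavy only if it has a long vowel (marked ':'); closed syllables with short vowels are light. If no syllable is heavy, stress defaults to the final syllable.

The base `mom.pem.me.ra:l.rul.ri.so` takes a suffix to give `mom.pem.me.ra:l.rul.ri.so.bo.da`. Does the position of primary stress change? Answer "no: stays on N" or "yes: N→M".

Base `mom.pem.me.ra:l.rul.ri.so` (7 syllables):
  Weights: 1 mom L, 2 pem L, 3 me L, 4 ra:l H, 5 rul L, 6 ri L, 7 so L.
  Heavy syllables in the domain: 4. The rightmost is syllable 4 (ra:l).
  → primary stress on syllable 4.
Suffixed `mom.pem.me.ra:l.rul.ri.so.bo.da` (9 syllables):
  Weights: 1 mom L, 2 pem L, 3 me L, 4 ra:l H, 5 rul L, 6 ri L, 7 so L, 8 bo L, 9 da L.
  Heavy syllables in the domain: 4. The rightmost is syllable 4 (ra:l).
  → primary stress on syllable 4.

no: stays on 4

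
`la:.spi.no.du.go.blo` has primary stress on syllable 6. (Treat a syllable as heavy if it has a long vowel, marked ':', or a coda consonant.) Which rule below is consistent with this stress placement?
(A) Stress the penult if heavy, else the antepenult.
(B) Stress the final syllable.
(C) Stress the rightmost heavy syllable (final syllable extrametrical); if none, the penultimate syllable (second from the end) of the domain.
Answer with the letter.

B

Rule A → syllable 4 (observed: 6).
Rule B → syllable 6 ✓.
Rule C → syllable 1 (observed: 6).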